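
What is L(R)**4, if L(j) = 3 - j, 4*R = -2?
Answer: 2401/16 ≈ 150.06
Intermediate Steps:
R = -1/2 (R = (1/4)*(-2) = -1/2 ≈ -0.50000)
L(R)**4 = (3 - 1*(-1/2))**4 = (3 + 1/2)**4 = (7/2)**4 = 2401/16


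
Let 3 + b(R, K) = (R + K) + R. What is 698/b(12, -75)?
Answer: -349/27 ≈ -12.926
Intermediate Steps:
b(R, K) = -3 + K + 2*R (b(R, K) = -3 + ((R + K) + R) = -3 + ((K + R) + R) = -3 + (K + 2*R) = -3 + K + 2*R)
698/b(12, -75) = 698/(-3 - 75 + 2*12) = 698/(-3 - 75 + 24) = 698/(-54) = 698*(-1/54) = -349/27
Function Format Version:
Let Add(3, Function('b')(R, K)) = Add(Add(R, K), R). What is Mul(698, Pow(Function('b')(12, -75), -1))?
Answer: Rational(-349, 27) ≈ -12.926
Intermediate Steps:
Function('b')(R, K) = Add(-3, K, Mul(2, R)) (Function('b')(R, K) = Add(-3, Add(Add(R, K), R)) = Add(-3, Add(Add(K, R), R)) = Add(-3, Add(K, Mul(2, R))) = Add(-3, K, Mul(2, R)))
Mul(698, Pow(Function('b')(12, -75), -1)) = Mul(698, Pow(Add(-3, -75, Mul(2, 12)), -1)) = Mul(698, Pow(Add(-3, -75, 24), -1)) = Mul(698, Pow(-54, -1)) = Mul(698, Rational(-1, 54)) = Rational(-349, 27)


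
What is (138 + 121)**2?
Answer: 67081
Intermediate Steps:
(138 + 121)**2 = 259**2 = 67081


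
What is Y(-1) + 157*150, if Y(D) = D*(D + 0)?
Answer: 23551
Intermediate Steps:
Y(D) = D**2 (Y(D) = D*D = D**2)
Y(-1) + 157*150 = (-1)**2 + 157*150 = 1 + 23550 = 23551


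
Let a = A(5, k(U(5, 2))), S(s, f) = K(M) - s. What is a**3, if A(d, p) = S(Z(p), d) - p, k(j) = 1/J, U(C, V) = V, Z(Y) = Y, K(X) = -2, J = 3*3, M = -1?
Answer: -8000/729 ≈ -10.974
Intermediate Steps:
J = 9
S(s, f) = -2 - s
k(j) = 1/9
A(d, p) = -2 - 2*p (A(d, p) = (-2 - p) - p = -2 - 2*p)
a = -20/9 (a = -2 - 2*1/9 = -2 - 2/9 = -20/9 ≈ -2.2222)
a**3 = (-20/9)**3 = -8000/729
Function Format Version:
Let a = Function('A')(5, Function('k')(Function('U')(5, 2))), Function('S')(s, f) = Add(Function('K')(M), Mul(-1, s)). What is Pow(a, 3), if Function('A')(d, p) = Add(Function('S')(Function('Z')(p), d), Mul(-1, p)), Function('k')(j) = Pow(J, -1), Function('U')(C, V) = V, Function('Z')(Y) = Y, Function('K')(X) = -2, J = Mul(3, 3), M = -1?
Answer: Rational(-8000, 729) ≈ -10.974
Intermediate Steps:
J = 9
Function('S')(s, f) = Add(-2, Mul(-1, s))
Function('k')(j) = Rational(1, 9) (Function('k')(j) = Pow(9, -1) = Rational(1, 9))
Function('A')(d, p) = Add(-2, Mul(-2, p)) (Function('A')(d, p) = Add(Add(-2, Mul(-1, p)), Mul(-1, p)) = Add(-2, Mul(-2, p)))
a = Rational(-20, 9) (a = Add(-2, Mul(-2, Rational(1, 9))) = Add(-2, Rational(-2, 9)) = Rational(-20, 9) ≈ -2.2222)
Pow(a, 3) = Pow(Rational(-20, 9), 3) = Rational(-8000, 729)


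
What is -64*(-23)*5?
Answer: 7360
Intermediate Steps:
-64*(-23)*5 = 1472*5 = 7360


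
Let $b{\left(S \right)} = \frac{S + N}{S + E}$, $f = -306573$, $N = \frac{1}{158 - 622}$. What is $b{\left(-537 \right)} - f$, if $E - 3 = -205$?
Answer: $\frac{105122904577}{342896} \approx 3.0657 \cdot 10^{5}$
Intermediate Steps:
$E = -202$ ($E = 3 - 205 = -202$)
$N = - \frac{1}{464}$ ($N = \frac{1}{-464} = - \frac{1}{464} \approx -0.0021552$)
$b{\left(S \right)} = \frac{- \frac{1}{464} + S}{-202 + S}$ ($b{\left(S \right)} = \frac{S - \frac{1}{464}}{S - 202} = \frac{- \frac{1}{464} + S}{-202 + S}$)
$b{\left(-537 \right)} - f = \frac{- \frac{1}{464} - 537}{-202 - 537} - -306573 = \frac{1}{-739} \left(- \frac{249169}{464}\right) + 306573 = \left(- \frac{1}{739}\right) \left(- \frac{249169}{464}\right) + 306573 = \frac{249169}{342896} + 306573 = \frac{105122904577}{342896}$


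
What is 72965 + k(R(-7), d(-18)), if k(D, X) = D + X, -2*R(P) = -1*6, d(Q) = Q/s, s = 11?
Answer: 802630/11 ≈ 72966.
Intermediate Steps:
d(Q) = Q/11
R(P) = 3 (R(P) = -(-1)*6/2 = -1/2*(-6) = 3)
72965 + k(R(-7), d(-18)) = 72965 + (3 + (1/11)*(-18)) = 72965 + (3 - 18/11) = 72965 + 15/11 = 802630/11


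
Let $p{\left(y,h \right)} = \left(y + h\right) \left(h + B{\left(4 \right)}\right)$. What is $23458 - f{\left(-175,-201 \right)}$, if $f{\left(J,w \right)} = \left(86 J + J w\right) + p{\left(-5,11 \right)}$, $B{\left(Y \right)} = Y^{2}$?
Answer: $3171$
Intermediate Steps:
$p{\left(y,h \right)} = \left(16 + h\right) \left(h + y\right)$ ($p{\left(y,h \right)} = \left(y + h\right) \left(h + 4^{2}\right) = \left(h + y\right) \left(h + 16\right) = \left(h + y\right) \left(16 + h\right) = \left(16 + h\right) \left(h + y\right)$)
$f{\left(J,w \right)} = 162 + 86 J + J w$ ($f{\left(J,w \right)} = \left(86 J + J w\right) + \left(11^{2} + 16 \cdot 11 + 16 \left(-5\right) + 11 \left(-5\right)\right) = \left(86 J + J w\right) + \left(121 + 176 - 80 - 55\right) = \left(86 J + J w\right) + 162 = 162 + 86 J + J w$)
$23458 - f{\left(-175,-201 \right)} = 23458 - \left(162 + 86 \left(-175\right) - -35175\right) = 23458 - \left(162 - 15050 + 35175\right) = 23458 - 20287 = 3171$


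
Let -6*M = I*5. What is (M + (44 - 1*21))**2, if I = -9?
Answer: 3721/4 ≈ 930.25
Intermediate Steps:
M = 15/2 (M = -(-3)*5/2 = -1/6*(-45) = 15/2 ≈ 7.5000)
(M + (44 - 1*21))**2 = (15/2 + (44 - 1*21))**2 = (15/2 + (44 - 21))**2 = (15/2 + 23)**2 = (61/2)**2 = 3721/4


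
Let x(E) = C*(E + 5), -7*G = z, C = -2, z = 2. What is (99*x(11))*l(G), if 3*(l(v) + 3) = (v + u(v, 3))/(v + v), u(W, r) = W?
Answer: 8448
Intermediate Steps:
G = -2/7 (G = -⅐*2 = -2/7 ≈ -0.28571)
x(E) = -10 - 2*E (x(E) = -2*(E + 5) = -2*(5 + E) = -10 - 2*E)
l(v) = -8/3 (l(v) = -3 + ((v + v)/(v + v))/3 = -3 + ((2*v)/((2*v)))/3 = -3 + ((2*v)*(1/(2*v)))/3 = -3 + (⅓)*1 = -3 + ⅓ = -8/3)
(99*x(11))*l(G) = (99*(-10 - 2*11))*(-8/3) = (99*(-10 - 22))*(-8/3) = (99*(-32))*(-8/3) = -3168*(-8/3) = 8448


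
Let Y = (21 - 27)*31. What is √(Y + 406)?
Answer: 2*√55 ≈ 14.832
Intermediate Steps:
Y = -186 (Y = -6*31 = -186)
√(Y + 406) = √(-186 + 406) = √220 = 2*√55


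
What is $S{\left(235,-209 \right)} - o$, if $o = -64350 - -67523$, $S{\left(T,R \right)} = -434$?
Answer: $-3607$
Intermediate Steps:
$o = 3173$ ($o = -64350 + 67523 = 3173$)
$S{\left(235,-209 \right)} - o = -434 - 3173 = -3607$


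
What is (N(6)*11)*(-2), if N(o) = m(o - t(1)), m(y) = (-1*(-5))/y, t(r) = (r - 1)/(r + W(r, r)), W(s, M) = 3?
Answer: -55/3 ≈ -18.333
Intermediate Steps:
t(r) = (-1 + r)/(3 + r) (t(r) = (r - 1)/(r + 3) = (-1 + r)/(3 + r))
m(y) = 5/y
N(o) = 5/o (N(o) = 5/(o - (-1 + 1)/(3 + 1)) = 5/(o - 0/4) = 5/(o - 1*0) = 5/(o + 0) = 5/o)
(N(6)*11)*(-2) = ((5/6)*11)*(-2) = (55/6)*(-2) = -55/3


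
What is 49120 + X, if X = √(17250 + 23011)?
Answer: 49120 + √40261 ≈ 49321.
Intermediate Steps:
X = √40261 ≈ 200.65
49120 + X = 49120 + √40261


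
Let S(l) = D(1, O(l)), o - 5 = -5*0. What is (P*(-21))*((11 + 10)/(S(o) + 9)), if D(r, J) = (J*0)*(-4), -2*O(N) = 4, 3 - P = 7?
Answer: 196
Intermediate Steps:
o = 5 (o = 5 - 5*0 = 5 + 0 = 5)
P = -4 (P = 3 - 1*7 = 3 - 7 = -4)
O(N) = -2 (O(N) = -1/2*4 = -2)
D(r, J) = 0 (D(r, J) = 0*(-4) = 0)
S(l) = 0
(P*(-21))*((11 + 10)/(S(o) + 9)) = (-4*(-21))*((11 + 10)/(0 + 9)) = 84*(21/9) = 84*(21*(1/9)) = 84*(7/3) = 196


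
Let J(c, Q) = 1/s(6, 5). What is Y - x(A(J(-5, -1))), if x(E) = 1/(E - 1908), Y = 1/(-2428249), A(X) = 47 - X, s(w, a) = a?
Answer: 12131939/22597285194 ≈ 0.00053688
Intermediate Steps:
J(c, Q) = ⅕ (J(c, Q) = 1/5 = ⅕)
Y = -1/2428249 ≈ -4.1182e-7
x(E) = 1/(-1908 + E)
Y - x(A(J(-5, -1))) = -1/2428249 - 1/(-1908 + (47 - 1*⅕)) = -1/2428249 - 1/(-1908 + (47 - ⅕)) = -1/2428249 - 1/(-1908 + 234/5) = -1/2428249 - 1/(-9306/5) = -1/2428249 - 1*(-5/9306) = -1/2428249 + 5/9306 = 12131939/22597285194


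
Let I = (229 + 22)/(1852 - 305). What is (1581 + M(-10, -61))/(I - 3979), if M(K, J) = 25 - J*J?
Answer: 363545/683918 ≈ 0.53156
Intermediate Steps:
I = 251/1547 ≈ 0.16225
M(K, J) = 25 - J²
(1581 + M(-10, -61))/(I - 3979) = (1581 + (25 - 1*(-61)²))/(251/1547 - 3979) = (1581 + (25 - 1*3721))/(-6155262/1547) = (1581 + (25 - 3721))*(-1547/6155262) = (1581 - 3696)*(-1547/6155262) = -2115*(-1547/6155262) = 363545/683918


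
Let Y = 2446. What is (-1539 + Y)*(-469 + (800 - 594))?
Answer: -238541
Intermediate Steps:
(-1539 + Y)*(-469 + (800 - 594)) = (-1539 + 2446)*(-469 + (800 - 594)) = 907*(-469 + 206) = 907*(-263) = -238541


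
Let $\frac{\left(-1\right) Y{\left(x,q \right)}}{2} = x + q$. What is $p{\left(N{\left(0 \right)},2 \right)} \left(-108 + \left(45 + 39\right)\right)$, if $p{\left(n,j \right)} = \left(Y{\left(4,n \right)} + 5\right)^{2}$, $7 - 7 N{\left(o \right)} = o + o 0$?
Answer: $-600$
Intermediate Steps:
$Y{\left(x,q \right)} = - 2 q - 2 x$ ($Y{\left(x,q \right)} = - 2 \left(x + q\right) = - 2 \left(q + x\right) = - 2 q - 2 x$)
$N{\left(o \right)} = 1 - \frac{o}{7}$ ($N{\left(o \right)} = 1 - \frac{o + o 0}{7} = 1 - \frac{o + 0}{7} = 1 - \frac{o}{7}$)
$p{\left(n,j \right)} = \left(-3 - 2 n\right)^{2}$ ($p{\left(n,j \right)} = \left(\left(- 2 n - 8\right) + 5\right)^{2} = \left(\left(-8 - 2 n\right) + 5\right)^{2} = \left(-3 - 2 n\right)^{2}$)
$p{\left(N{\left(0 \right)},2 \right)} \left(-108 + \left(45 + 39\right)\right) = \left(3 + 2 \left(1 - 0\right)\right)^{2} \left(-108 + \left(45 + 39\right)\right) = \left(3 + 2 \left(1 + 0\right)\right)^{2} \left(-108 + 84\right) = \left(3 + 2 \cdot 1\right)^{2} \left(-24\right) = \left(3 + 2\right)^{2} \left(-24\right) = 5^{2} \left(-24\right) = 25 \left(-24\right) = -600$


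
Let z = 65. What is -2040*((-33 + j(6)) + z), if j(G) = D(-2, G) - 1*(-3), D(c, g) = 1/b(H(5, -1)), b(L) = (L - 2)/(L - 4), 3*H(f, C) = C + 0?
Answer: -526320/7 ≈ -75189.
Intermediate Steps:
H(f, C) = C/3 (H(f, C) = (C + 0)/3 = C/3)
b(L) = (-2 + L)/(-4 + L)
D(c, g) = 13/7 (D(c, g) = 1/((-2 + (⅓)*(-1))/(-4 + (⅓)*(-1))) = 1/((-2 - ⅓)/(-4 - ⅓)) = 1/(-7/3/(-13/3)) = 1/(-3/13*(-7/3)) = 1/(7/13) = 13/7)
j(G) = 34/7 (j(G) = 13/7 - 1*(-3) = 13/7 + 3 = 34/7)
-2040*((-33 + j(6)) + z) = -2040*((-33 + 34/7) + 65) = -2040*(-197/7 + 65) = -2040*258/7 = -526320/7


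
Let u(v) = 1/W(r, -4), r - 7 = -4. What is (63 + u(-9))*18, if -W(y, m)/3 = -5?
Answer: 5676/5 ≈ 1135.2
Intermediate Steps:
r = 3 (r = 7 - 4 = 3)
W(y, m) = 15 (W(y, m) = -3*(-5) = 15)
u(v) = 1/15
(63 + u(-9))*18 = (63 + 1/15)*18 = (946/15)*18 = 5676/5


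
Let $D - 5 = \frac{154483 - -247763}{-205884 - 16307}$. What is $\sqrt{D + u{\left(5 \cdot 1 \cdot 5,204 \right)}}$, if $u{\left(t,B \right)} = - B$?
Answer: $\frac{i \sqrt{9913774696705}}{222191} \approx 14.171 i$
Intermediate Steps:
$D = \frac{708709}{222191}$ ($D = 5 + \frac{154483 - -247763}{-205884 - 16307} = 5 + \frac{154483 + 247763}{-222191} = 5 + 402246 \left(- \frac{1}{222191}\right) = 5 - \frac{402246}{222191} = \frac{708709}{222191} \approx 3.1896$)
$\sqrt{D + u{\left(5 \cdot 1 \cdot 5,204 \right)}} = \sqrt{\frac{708709}{222191} - 204} = \sqrt{- \frac{44618255}{222191}} = \frac{i \sqrt{9913774696705}}{222191}$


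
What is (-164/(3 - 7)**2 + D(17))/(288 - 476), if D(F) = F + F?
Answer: -95/752 ≈ -0.12633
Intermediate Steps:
D(F) = 2*F
(-164/(3 - 7)**2 + D(17))/(288 - 476) = (-164/(3 - 7)**2 + 2*17)/(288 - 476) = (-164/((-4)**2) + 34)/(-188) = (-164/16 + 34)*(-1/188) = (-164*1/16 + 34)*(-1/188) = (-41/4 + 34)*(-1/188) = (95/4)*(-1/188) = -95/752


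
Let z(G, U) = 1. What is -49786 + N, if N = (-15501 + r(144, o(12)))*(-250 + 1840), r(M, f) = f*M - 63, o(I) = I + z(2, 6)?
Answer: -21820066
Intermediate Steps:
o(I) = 1 + I (o(I) = I + 1 = 1 + I)
r(M, f) = -63 + M*f (r(M, f) = M*f - 63 = -63 + M*f)
N = -21770280 (N = (-15501 + (-63 + 144*(1 + 12)))*(-250 + 1840) = (-15501 + (-63 + 144*13))*1590 = (-15501 + (-63 + 1872))*1590 = (-15501 + 1809)*1590 = -13692*1590 = -21770280)
-49786 + N = -49786 - 21770280 = -21820066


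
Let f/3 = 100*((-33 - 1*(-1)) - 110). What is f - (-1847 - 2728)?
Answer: -38025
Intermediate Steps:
f = -42600 (f = 3*(100*((-33 - 1*(-1)) - 110)) = 3*(100*((-33 + 1) - 110)) = 3*(100*(-32 - 110)) = 3*(100*(-142)) = 3*(-14200) = -42600)
f - (-1847 - 2728) = -42600 - (-1847 - 2728) = -42600 - 1*(-4575) = -42600 + 4575 = -38025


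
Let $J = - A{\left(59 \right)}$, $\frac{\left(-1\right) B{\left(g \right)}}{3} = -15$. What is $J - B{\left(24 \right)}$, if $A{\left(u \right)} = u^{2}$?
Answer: $-3526$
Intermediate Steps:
$B{\left(g \right)} = 45$ ($B{\left(g \right)} = \left(-3\right) \left(-15\right) = 45$)
$J = -3481$ ($J = - 59^{2} = \left(-1\right) 3481 = -3481$)
$J - B{\left(24 \right)} = -3481 - 45 = -3526$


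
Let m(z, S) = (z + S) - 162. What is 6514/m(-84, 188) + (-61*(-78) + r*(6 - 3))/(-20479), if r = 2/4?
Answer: -133676257/1187782 ≈ -112.54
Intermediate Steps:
m(z, S) = -162 + S + z (m(z, S) = (S + z) - 162 = -162 + S + z)
r = ½ (r = 2*(¼) = ½ ≈ 0.50000)
6514/m(-84, 188) + (-61*(-78) + r*(6 - 3))/(-20479) = 6514/(-162 + 188 - 84) + (-61*(-78) + (6 - 3)/2)/(-20479) = 6514/(-58) + (4758 + (½)*3)*(-1/20479) = 6514*(-1/58) + (4758 + 3/2)*(-1/20479) = -3257/29 + (9519/2)*(-1/20479) = -3257/29 - 9519/40958 = -133676257/1187782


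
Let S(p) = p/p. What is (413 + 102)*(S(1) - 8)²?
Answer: 25235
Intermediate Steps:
S(p) = 1
(413 + 102)*(S(1) - 8)² = (413 + 102)*(1 - 8)² = 515*(-7)² = 515*49 = 25235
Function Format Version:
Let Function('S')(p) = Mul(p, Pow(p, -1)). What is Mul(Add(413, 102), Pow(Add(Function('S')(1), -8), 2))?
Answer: 25235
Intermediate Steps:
Function('S')(p) = 1
Mul(Add(413, 102), Pow(Add(Function('S')(1), -8), 2)) = Mul(Add(413, 102), Pow(Add(1, -8), 2)) = Mul(515, Pow(-7, 2)) = Mul(515, 49) = 25235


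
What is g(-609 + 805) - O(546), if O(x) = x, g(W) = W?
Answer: -350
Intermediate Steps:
g(-609 + 805) - O(546) = (-609 + 805) - 1*546 = 196 - 546 = -350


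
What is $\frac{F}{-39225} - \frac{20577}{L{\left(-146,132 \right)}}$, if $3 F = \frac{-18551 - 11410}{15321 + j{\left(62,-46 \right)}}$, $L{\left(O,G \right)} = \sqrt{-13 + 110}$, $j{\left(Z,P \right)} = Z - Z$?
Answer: $\frac{3329}{200322075} - \frac{20577 \sqrt{97}}{97} \approx -2089.3$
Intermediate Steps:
$j{\left(Z,P \right)} = 0$
$L{\left(O,G \right)} = \sqrt{97}$
$F = - \frac{3329}{5107}$ ($F = \frac{\left(-18551 - 11410\right) \frac{1}{15321 + 0}}{3} = \frac{\left(-29961\right) \frac{1}{15321}}{3} = \frac{1}{3} \left(- \frac{9987}{5107}\right) = - \frac{3329}{5107} \approx -0.65185$)
$\frac{F}{-39225} - \frac{20577}{L{\left(-146,132 \right)}} = - \frac{3329}{5107 \left(-39225\right)} - \frac{20577}{\sqrt{97}} = \left(- \frac{3329}{5107}\right) \left(- \frac{1}{39225}\right) - 20577 \frac{\sqrt{97}}{97} = \frac{3329}{200322075} - \frac{20577 \sqrt{97}}{97}$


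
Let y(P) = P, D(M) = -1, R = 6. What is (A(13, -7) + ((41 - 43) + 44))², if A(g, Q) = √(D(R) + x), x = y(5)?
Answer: 1936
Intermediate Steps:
x = 5
A(g, Q) = 2 (A(g, Q) = √(-1 + 5) = √4 = 2)
(A(13, -7) + ((41 - 43) + 44))² = (2 + ((41 - 43) + 44))² = (2 + (-2 + 44))² = (2 + 42)² = 44² = 1936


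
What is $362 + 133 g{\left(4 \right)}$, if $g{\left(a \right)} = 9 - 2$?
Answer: $1293$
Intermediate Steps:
$g{\left(a \right)} = 7$
$362 + 133 g{\left(4 \right)} = 362 + 133 \cdot 7 = 362 + 931 = 1293$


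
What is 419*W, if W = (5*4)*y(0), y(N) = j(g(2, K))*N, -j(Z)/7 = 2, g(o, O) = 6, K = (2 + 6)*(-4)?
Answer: 0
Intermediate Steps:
K = -32 (K = 8*(-4) = -32)
j(Z) = -14 (j(Z) = -7*2 = -14)
y(N) = -14*N
W = 0 (W = (5*4)*(-14*0) = 20*0 = 0)
419*W = 419*0 = 0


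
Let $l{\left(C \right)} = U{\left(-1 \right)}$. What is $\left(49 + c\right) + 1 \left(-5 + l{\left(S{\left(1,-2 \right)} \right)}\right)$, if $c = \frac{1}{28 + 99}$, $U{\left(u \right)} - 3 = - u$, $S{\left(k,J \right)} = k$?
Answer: $\frac{6097}{127} \approx 48.008$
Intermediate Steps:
$U{\left(u \right)} = 3 - u$
$l{\left(C \right)} = 4$ ($l{\left(C \right)} = 3 - -1 = 3 + 1 = 4$)
$c = \frac{1}{127} \approx 0.007874$
$\left(49 + c\right) + 1 \left(-5 + l{\left(S{\left(1,-2 \right)} \right)}\right) = \left(49 + \frac{1}{127}\right) + 1 \left(-5 + 4\right) = \frac{6224}{127} + 1 \left(-1\right) = \frac{6224}{127} - 1 = \frac{6097}{127}$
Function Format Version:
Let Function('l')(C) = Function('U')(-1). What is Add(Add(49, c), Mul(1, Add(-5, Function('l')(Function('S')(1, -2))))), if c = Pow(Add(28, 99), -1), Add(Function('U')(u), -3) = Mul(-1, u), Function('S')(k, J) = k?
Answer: Rational(6097, 127) ≈ 48.008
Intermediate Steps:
Function('U')(u) = Add(3, Mul(-1, u))
Function('l')(C) = 4 (Function('l')(C) = Add(3, Mul(-1, -1)) = Add(3, 1) = 4)
c = Rational(1, 127) (c = Pow(127, -1) = Rational(1, 127) ≈ 0.0078740)
Add(Add(49, c), Mul(1, Add(-5, Function('l')(Function('S')(1, -2))))) = Add(Add(49, Rational(1, 127)), Mul(1, Add(-5, 4))) = Add(Rational(6224, 127), Mul(1, -1)) = Add(Rational(6224, 127), -1) = Rational(6097, 127)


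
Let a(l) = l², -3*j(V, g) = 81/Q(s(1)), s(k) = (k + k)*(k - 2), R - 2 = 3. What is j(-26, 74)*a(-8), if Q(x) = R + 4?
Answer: -192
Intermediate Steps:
R = 5 (R = 2 + 3 = 5)
s(k) = 2*k*(-2 + k) (s(k) = (2*k)*(-2 + k) = 2*k*(-2 + k))
Q(x) = 9 (Q(x) = 5 + 4 = 9)
j(V, g) = -3 (j(V, g) = -27/9 = -⅓*9 = -3)
j(-26, 74)*a(-8) = -3*(-8)² = -3*64 = -192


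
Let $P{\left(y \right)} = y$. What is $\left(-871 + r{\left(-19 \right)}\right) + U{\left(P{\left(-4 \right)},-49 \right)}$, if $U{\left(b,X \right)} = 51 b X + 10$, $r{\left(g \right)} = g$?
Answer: $9116$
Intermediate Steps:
$U{\left(b,X \right)} = 10 + 51 X b$ ($U{\left(b,X \right)} = 51 X b + 10 = 10 + 51 X b$)
$\left(-871 + r{\left(-19 \right)}\right) + U{\left(P{\left(-4 \right)},-49 \right)} = \left(-871 - 19\right) + \left(10 + 51 \left(-49\right) \left(-4\right)\right) = -890 + \left(10 + 9996\right) = -890 + 10006 = 9116$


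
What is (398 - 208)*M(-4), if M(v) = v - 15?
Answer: -3610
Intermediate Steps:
M(v) = -15 + v
(398 - 208)*M(-4) = (398 - 208)*(-15 - 4) = 190*(-19) = -3610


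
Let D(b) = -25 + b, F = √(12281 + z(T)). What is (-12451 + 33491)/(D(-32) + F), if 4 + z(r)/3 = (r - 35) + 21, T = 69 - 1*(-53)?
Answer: 74955/584 + 9205*√257/584 ≈ 381.03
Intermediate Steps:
T = 122 (T = 69 + 53 = 122)
z(r) = -54 + 3*r (z(r) = -12 + 3*((r - 35) + 21) = -12 + 3*((-35 + r) + 21) = -12 + 3*(-14 + r) = -12 + (-42 + 3*r) = -54 + 3*r)
F = 7*√257 (F = √(12281 + (-54 + 3*122)) = √(12281 + (-54 + 366)) = √(12281 + 312) = √12593 = 7*√257 ≈ 112.22)
(-12451 + 33491)/(D(-32) + F) = (-12451 + 33491)/((-25 - 32) + 7*√257) = 21040/(-57 + 7*√257)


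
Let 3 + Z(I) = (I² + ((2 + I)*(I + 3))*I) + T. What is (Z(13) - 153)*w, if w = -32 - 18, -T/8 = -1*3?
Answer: -157850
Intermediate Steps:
T = 24 (T = -(-8)*3 = -8*(-3) = 24)
w = -50
Z(I) = 21 + I² + I*(2 + I)*(3 + I) (Z(I) = -3 + ((I² + ((2 + I)*(I + 3))*I) + 24) = -3 + ((I² + ((2 + I)*(3 + I))*I) + 24) = -3 + ((I² + I*(2 + I)*(3 + I)) + 24) = -3 + (24 + I² + I*(2 + I)*(3 + I)) = 21 + I² + I*(2 + I)*(3 + I))
(Z(13) - 153)*w = ((21 + 13³ + 6*13 + 6*13²) - 153)*(-50) = ((21 + 2197 + 78 + 6*169) - 153)*(-50) = ((21 + 2197 + 78 + 1014) - 153)*(-50) = (3310 - 153)*(-50) = 3157*(-50) = -157850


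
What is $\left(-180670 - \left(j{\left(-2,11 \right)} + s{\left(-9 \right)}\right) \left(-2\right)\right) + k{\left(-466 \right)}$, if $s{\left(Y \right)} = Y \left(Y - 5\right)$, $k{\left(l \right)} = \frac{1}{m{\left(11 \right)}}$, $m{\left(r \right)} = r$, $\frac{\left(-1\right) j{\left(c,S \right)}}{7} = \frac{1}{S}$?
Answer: $- \frac{1984611}{11} \approx -1.8042 \cdot 10^{5}$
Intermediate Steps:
$j{\left(c,S \right)} = - \frac{7}{S}$
$k{\left(l \right)} = \frac{1}{11}$
$s{\left(Y \right)} = Y \left(-5 + Y\right)$
$\left(-180670 - \left(j{\left(-2,11 \right)} + s{\left(-9 \right)}\right) \left(-2\right)\right) + k{\left(-466 \right)} = \left(-180670 - \left(- \frac{7}{11} - 9 \left(-5 - 9\right)\right) \left(-2\right)\right) + \frac{1}{11} = \left(-180670 - \left(\left(-7\right) \frac{1}{11} - -126\right) \left(-2\right)\right) + \frac{1}{11} = \left(-180670 - \left(- \frac{7}{11} + 126\right) \left(-2\right)\right) + \frac{1}{11} = \left(-180670 - \frac{1379}{11} \left(-2\right)\right) + \frac{1}{11} = \left(-180670 - - \frac{2758}{11}\right) + \frac{1}{11} = \left(-180670 + \frac{2758}{11}\right) + \frac{1}{11} = - \frac{1984612}{11} + \frac{1}{11} = - \frac{1984611}{11}$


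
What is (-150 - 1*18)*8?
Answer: -1344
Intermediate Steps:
(-150 - 1*18)*8 = (-150 - 18)*8 = -168*8 = -1344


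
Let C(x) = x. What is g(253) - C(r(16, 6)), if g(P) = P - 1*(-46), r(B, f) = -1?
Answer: 300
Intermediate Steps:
g(P) = 46 + P (g(P) = P + 46 = 46 + P)
g(253) - C(r(16, 6)) = (46 + 253) - 1*(-1) = 299 + 1 = 300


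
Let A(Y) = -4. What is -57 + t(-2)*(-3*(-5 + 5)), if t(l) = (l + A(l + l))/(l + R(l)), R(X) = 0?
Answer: -57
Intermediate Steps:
t(l) = (-4 + l)/l (t(l) = (l - 4)/(l + 0) = (-4 + l)/l)
-57 + t(-2)*(-3*(-5 + 5)) = -57 + ((-4 - 2)/(-2))*(-3*(-5 + 5)) = -57 + (-½*(-6))*(-3*0) = -57 + 3*(-1*0) = -57 + 3*0 = -57 + 0 = -57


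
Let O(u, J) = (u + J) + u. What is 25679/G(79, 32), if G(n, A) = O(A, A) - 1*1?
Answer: 25679/95 ≈ 270.31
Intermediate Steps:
O(u, J) = J + 2*u (O(u, J) = (J + u) + u = J + 2*u)
G(n, A) = -1 + 3*A (G(n, A) = (A + 2*A) - 1*1 = 3*A - 1 = -1 + 3*A)
25679/G(79, 32) = 25679/(-1 + 3*32) = 25679/(-1 + 96) = 25679/95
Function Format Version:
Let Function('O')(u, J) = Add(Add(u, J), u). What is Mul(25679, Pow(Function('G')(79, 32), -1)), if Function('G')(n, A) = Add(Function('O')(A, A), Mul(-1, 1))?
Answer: Rational(25679, 95) ≈ 270.31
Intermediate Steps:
Function('O')(u, J) = Add(J, Mul(2, u)) (Function('O')(u, J) = Add(Add(J, u), u) = Add(J, Mul(2, u)))
Function('G')(n, A) = Add(-1, Mul(3, A)) (Function('G')(n, A) = Add(Add(A, Mul(2, A)), Mul(-1, 1)) = Add(Mul(3, A), -1) = Add(-1, Mul(3, A)))
Mul(25679, Pow(Function('G')(79, 32), -1)) = Mul(25679, Pow(Add(-1, Mul(3, 32)), -1)) = Mul(25679, Pow(Add(-1, 96), -1)) = Mul(25679, Pow(95, -1)) = Mul(25679, Rational(1, 95)) = Rational(25679, 95)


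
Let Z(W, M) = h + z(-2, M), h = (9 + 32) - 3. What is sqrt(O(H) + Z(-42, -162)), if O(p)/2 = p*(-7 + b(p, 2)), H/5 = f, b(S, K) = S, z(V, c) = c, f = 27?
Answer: 2*sqrt(8609) ≈ 185.57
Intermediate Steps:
h = 38 (h = 41 - 3 = 38)
Z(W, M) = 38 + M
H = 135 (H = 5*27 = 135)
O(p) = 2*p*(-7 + p) (O(p) = 2*(p*(-7 + p)) = 2*p*(-7 + p))
sqrt(O(H) + Z(-42, -162)) = sqrt(2*135*(-7 + 135) + (38 - 162)) = sqrt(2*135*128 - 124) = sqrt(34560 - 124) = sqrt(34436) = 2*sqrt(8609)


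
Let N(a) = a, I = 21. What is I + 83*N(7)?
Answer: 602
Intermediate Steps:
I + 83*N(7) = 21 + 83*7 = 21 + 581 = 602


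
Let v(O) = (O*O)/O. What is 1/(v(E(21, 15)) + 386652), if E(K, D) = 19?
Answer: 1/386671 ≈ 2.5862e-6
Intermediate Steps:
v(O) = O (v(O) = O²/O = O)
1/(v(E(21, 15)) + 386652) = 1/(19 + 386652) = 1/386671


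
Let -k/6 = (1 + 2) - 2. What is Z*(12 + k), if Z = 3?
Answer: 18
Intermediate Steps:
k = -6 (k = -6*((1 + 2) - 2) = -6*(3 - 2) = -6*1 = -6)
Z*(12 + k) = 3*(12 - 6) = 3*6 = 18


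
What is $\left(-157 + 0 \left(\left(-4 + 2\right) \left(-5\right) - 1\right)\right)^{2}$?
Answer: $24649$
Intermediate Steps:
$\left(-157 + 0 \left(\left(-4 + 2\right) \left(-5\right) - 1\right)\right)^{2} = \left(-157 + 0 \left(\left(-2\right) \left(-5\right) - 1\right)\right)^{2} = \left(-157 + 0 \left(10 - 1\right)\right)^{2} = \left(-157 + 0 \cdot 9\right)^{2} = \left(-157 + 0\right)^{2} = \left(-157\right)^{2} = 24649$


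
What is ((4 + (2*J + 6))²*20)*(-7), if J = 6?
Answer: -67760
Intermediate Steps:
((4 + (2*J + 6))²*20)*(-7) = ((4 + (2*6 + 6))²*20)*(-7) = ((4 + (12 + 6))²*20)*(-7) = ((4 + 18)²*20)*(-7) = (22²*20)*(-7) = (484*20)*(-7) = 9680*(-7) = -67760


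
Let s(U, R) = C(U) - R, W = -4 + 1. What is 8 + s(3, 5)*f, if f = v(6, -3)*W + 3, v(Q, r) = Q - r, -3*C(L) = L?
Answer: 152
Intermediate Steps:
C(L) = -L/3
W = -3
s(U, R) = -R - U/3 (s(U, R) = -U/3 - R = -R - U/3)
f = -24 (f = (6 - 1*(-3))*(-3) + 3 = (6 + 3)*(-3) + 3 = 9*(-3) + 3 = -27 + 3 = -24)
8 + s(3, 5)*f = 8 + (-1*5 - ⅓*3)*(-24) = 8 + (-5 - 1)*(-24) = 8 - 6*(-24) = 8 + 144 = 152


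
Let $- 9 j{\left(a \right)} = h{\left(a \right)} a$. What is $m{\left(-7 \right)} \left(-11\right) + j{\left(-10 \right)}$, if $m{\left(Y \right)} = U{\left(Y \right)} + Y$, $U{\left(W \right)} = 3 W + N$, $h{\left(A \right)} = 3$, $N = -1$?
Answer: $\frac{967}{3} \approx 322.33$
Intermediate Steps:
$U{\left(W \right)} = -1 + 3 W$ ($U{\left(W \right)} = 3 W - 1 = -1 + 3 W$)
$j{\left(a \right)} = - \frac{a}{3}$ ($j{\left(a \right)} = - \frac{3 a}{9} = - \frac{a}{3}$)
$m{\left(Y \right)} = -1 + 4 Y$ ($m{\left(Y \right)} = \left(-1 + 3 Y\right) + Y = -1 + 4 Y$)
$m{\left(-7 \right)} \left(-11\right) + j{\left(-10 \right)} = \left(-1 + 4 \left(-7\right)\right) \left(-11\right) - - \frac{10}{3} = \left(-1 - 28\right) \left(-11\right) + \frac{10}{3} = \left(-29\right) \left(-11\right) + \frac{10}{3} = 319 + \frac{10}{3} = \frac{967}{3}$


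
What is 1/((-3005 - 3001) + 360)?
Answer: -1/5646 ≈ -0.00017712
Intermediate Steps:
1/((-3005 - 3001) + 360) = 1/(-6006 + 360) = 1/(-5646) = -1/5646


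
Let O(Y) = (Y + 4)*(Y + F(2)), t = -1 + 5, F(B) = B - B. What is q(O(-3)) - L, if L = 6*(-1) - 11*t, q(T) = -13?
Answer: 37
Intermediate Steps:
F(B) = 0
t = 4
O(Y) = Y*(4 + Y) (O(Y) = (Y + 4)*(Y + 0) = (4 + Y)*Y = Y*(4 + Y))
L = -50 (L = 6*(-1) - 11*4 = -6 - 44 = -50)
q(O(-3)) - L = -13 - 1*(-50) = -13 + 50 = 37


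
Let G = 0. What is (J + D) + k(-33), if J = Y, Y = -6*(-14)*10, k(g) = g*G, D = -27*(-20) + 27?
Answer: 1407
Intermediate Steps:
D = 567 (D = 540 + 27 = 567)
k(g) = 0 (k(g) = g*0 = 0)
Y = 840 (Y = 84*10 = 840)
J = 840
(J + D) + k(-33) = (840 + 567) + 0 = 1407 + 0 = 1407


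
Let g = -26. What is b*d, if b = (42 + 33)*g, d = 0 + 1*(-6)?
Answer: 11700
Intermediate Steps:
d = -6 (d = 0 - 6 = -6)
b = -1950 (b = (42 + 33)*(-26) = 75*(-26) = -1950)
b*d = -1950*(-6) = 11700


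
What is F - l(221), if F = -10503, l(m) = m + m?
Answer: -10945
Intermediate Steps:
l(m) = 2*m
F - l(221) = -10503 - 2*221 = -10503 - 1*442 = -10503 - 442 = -10945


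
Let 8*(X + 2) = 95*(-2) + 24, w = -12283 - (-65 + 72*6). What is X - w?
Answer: 50509/4 ≈ 12627.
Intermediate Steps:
w = -12650 (w = -12283 - (-65 + 432) = -12283 - 1*367 = -12283 - 367 = -12650)
X = -91/4 (X = -2 + (95*(-2) + 24)/8 = -2 + (-190 + 24)/8 = -2 + (⅛)*(-166) = -2 - 83/4 = -91/4 ≈ -22.750)
X - w = -91/4 - 1*(-12650) = -91/4 + 12650 = 50509/4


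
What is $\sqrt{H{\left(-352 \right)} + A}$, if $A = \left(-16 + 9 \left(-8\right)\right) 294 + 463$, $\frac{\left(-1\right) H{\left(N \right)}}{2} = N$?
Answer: $9 i \sqrt{305} \approx 157.18 i$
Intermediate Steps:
$H{\left(N \right)} = - 2 N$
$A = -25409$ ($A = \left(-16 - 72\right) 294 + 463 = \left(-88\right) 294 + 463 = -25872 + 463 = -25409$)
$\sqrt{H{\left(-352 \right)} + A} = \sqrt{\left(-2\right) \left(-352\right) - 25409} = \sqrt{704 - 25409} = \sqrt{-24705} = 9 i \sqrt{305}$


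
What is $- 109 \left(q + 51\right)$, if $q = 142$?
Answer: $-21037$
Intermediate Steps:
$- 109 \left(q + 51\right) = - 109 \left(142 + 51\right) = \left(-109\right) 193 = -21037$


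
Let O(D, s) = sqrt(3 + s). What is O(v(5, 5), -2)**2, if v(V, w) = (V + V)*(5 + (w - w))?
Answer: 1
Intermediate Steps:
v(V, w) = 10*V (v(V, w) = (2*V)*(5 + 0) = (2*V)*5 = 10*V)
O(v(5, 5), -2)**2 = (sqrt(3 - 2))**2 = (sqrt(1))**2 = 1**2 = 1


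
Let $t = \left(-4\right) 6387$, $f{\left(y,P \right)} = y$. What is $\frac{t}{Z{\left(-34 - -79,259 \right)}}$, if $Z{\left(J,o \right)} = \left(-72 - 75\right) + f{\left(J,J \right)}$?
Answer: $\frac{4258}{17} \approx 250.47$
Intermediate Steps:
$Z{\left(J,o \right)} = -147 + J$ ($Z{\left(J,o \right)} = \left(-72 - 75\right) + J = -147 + J$)
$t = -25548$
$\frac{t}{Z{\left(-34 - -79,259 \right)}} = - \frac{25548}{-147 - -45} = - \frac{25548}{-147 + \left(-34 + 79\right)} = - \frac{25548}{-147 + 45} = - \frac{25548}{-102} = \left(-25548\right) \left(- \frac{1}{102}\right) = \frac{4258}{17}$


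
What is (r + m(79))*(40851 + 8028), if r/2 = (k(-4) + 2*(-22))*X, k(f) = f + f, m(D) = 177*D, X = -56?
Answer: 968146353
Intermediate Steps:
k(f) = 2*f
r = 5824 (r = 2*((2*(-4) + 2*(-22))*(-56)) = 2*((-8 - 44)*(-56)) = 2*(-52*(-56)) = 2*2912 = 5824)
(r + m(79))*(40851 + 8028) = (5824 + 177*79)*(40851 + 8028) = (5824 + 13983)*48879 = 19807*48879 = 968146353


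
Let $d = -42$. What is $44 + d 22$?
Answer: $-880$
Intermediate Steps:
$44 + d 22 = 44 - 924 = -880$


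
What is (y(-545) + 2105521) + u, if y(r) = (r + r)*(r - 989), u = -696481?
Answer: 3081100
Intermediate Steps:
y(r) = 2*r*(-989 + r) (y(r) = (2*r)*(-989 + r) = 2*r*(-989 + r))
(y(-545) + 2105521) + u = (2*(-545)*(-989 - 545) + 2105521) - 696481 = (2*(-545)*(-1534) + 2105521) - 696481 = (1672060 + 2105521) - 696481 = 3777581 - 696481 = 3081100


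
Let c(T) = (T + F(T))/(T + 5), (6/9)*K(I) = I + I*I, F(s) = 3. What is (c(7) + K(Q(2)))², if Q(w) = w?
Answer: 3481/36 ≈ 96.694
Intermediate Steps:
K(I) = 3*I/2 + 3*I²/2 (K(I) = 3*(I + I*I)/2 = 3*(I + I²)/2 = 3*I/2 + 3*I²/2)
c(T) = (3 + T)/(5 + T) (c(T) = (T + 3)/(T + 5) = (3 + T)/(5 + T))
(c(7) + K(Q(2)))² = ((3 + 7)/(5 + 7) + (3/2)*2*(1 + 2))² = (10/12 + (3/2)*2*3)² = ((1/12)*10 + 9)² = (⅚ + 9)² = (59/6)² = 3481/36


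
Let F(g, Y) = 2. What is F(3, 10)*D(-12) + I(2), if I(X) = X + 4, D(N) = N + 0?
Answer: -18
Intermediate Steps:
D(N) = N
I(X) = 4 + X
F(3, 10)*D(-12) + I(2) = 2*(-12) + (4 + 2) = -24 + 6 = -18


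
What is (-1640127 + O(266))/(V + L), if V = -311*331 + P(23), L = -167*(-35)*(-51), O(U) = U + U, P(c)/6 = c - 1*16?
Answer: 1639595/400994 ≈ 4.0888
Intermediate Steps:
P(c) = -96 + 6*c (P(c) = 6*(c - 1*16) = 6*(c - 16) = 6*(-16 + c) = -96 + 6*c)
O(U) = 2*U
L = -298095 (L = 5845*(-51) = -298095)
V = -102899 (V = -311*331 + (-96 + 6*23) = -102941 + (-96 + 138) = -102941 + 42 = -102899)
(-1640127 + O(266))/(V + L) = (-1640127 + 2*266)/(-102899 - 298095) = (-1640127 + 532)/(-400994) = -1639595*(-1/400994) = 1639595/400994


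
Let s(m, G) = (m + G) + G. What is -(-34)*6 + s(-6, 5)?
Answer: 208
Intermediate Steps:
s(m, G) = m + 2*G (s(m, G) = (G + m) + G = m + 2*G)
-(-34)*6 + s(-6, 5) = -(-34)*6 + (-6 + 2*5) = -34*(-6) + (-6 + 10) = 204 + 4 = 208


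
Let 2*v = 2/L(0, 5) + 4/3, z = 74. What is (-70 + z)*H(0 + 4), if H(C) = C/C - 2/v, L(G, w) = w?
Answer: -68/13 ≈ -5.2308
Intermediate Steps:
v = 13/15 (v = (2/5 + 4/3)/2 = (2*(⅕) + 4*(⅓))/2 = (⅖ + 4/3)/2 = (½)*(26/15) = 13/15 ≈ 0.86667)
H(C) = -17/13 (H(C) = C/C - 2/13/15 = 1 - 2*15/13 = 1 - 30/13 = -17/13)
(-70 + z)*H(0 + 4) = (-70 + 74)*(-17/13) = 4*(-17/13) = -68/13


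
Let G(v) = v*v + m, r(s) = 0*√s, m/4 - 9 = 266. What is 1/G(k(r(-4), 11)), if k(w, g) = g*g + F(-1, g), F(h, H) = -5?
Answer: 1/14556 ≈ 6.8700e-5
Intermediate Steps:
m = 1100 (m = 36 + 4*266 = 36 + 1064 = 1100)
r(s) = 0
k(w, g) = -5 + g² (k(w, g) = g*g - 5 = g² - 5 = -5 + g²)
G(v) = 1100 + v² (G(v) = v*v + 1100 = v² + 1100 = 1100 + v²)
1/G(k(r(-4), 11)) = 1/(1100 + (-5 + 11²)²) = 1/(1100 + (-5 + 121)²) = 1/(1100 + 116²) = 1/(1100 + 13456) = 1/14556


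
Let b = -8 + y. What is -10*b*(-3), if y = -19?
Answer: -810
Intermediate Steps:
b = -27 (b = -8 - 19 = -27)
-10*b*(-3) = -10*(-27)*(-3) = 270*(-3) = -810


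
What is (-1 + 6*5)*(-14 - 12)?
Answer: -754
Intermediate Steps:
(-1 + 6*5)*(-14 - 12) = (-1 + 30)*(-26) = 29*(-26) = -754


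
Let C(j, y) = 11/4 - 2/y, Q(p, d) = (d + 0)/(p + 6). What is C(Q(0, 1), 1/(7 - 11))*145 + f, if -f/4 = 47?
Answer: 5483/4 ≈ 1370.8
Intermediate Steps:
f = -188 (f = -4*47 = -188)
Q(p, d) = d/(6 + p)
C(j, y) = 11/4 - 2/y (C(j, y) = 11*(¼) - 2/y = 11/4 - 2/y)
C(Q(0, 1), 1/(7 - 11))*145 + f = (11/4 - 2/(1/(7 - 11)))*145 - 188 = (11/4 - 2/(1/(-4)))*145 - 188 = (11/4 - 2/(-¼))*145 - 188 = (11/4 - 2*(-4))*145 - 188 = (11/4 + 8)*145 - 188 = (43/4)*145 - 188 = 6235/4 - 188 = 5483/4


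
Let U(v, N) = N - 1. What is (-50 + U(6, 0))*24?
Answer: -1224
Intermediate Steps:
U(v, N) = -1 + N
(-50 + U(6, 0))*24 = (-50 + (-1 + 0))*24 = (-50 - 1)*24 = -51*24 = -1224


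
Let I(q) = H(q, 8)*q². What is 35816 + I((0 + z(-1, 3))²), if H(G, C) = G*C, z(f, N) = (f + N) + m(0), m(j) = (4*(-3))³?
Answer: 211511865305348443624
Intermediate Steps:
m(j) = -1728 (m(j) = (-12)³ = -1728)
z(f, N) = -1728 + N + f (z(f, N) = (f + N) - 1728 = (N + f) - 1728 = -1728 + N + f)
H(G, C) = C*G
I(q) = 8*q³ (I(q) = (8*q)*q² = 8*q³)
35816 + I((0 + z(-1, 3))²) = 35816 + 8*((0 + (-1728 + 3 - 1))²)³ = 35816 + 8*((0 - 1726)²)³ = 35816 + 8*((-1726)²)³ = 35816 + 8*2979076³ = 35816 + 8*26438983163168550976 = 35816 + 211511865305348407808 = 211511865305348443624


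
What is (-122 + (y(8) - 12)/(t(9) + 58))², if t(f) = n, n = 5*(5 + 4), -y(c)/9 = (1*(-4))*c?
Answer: 151044100/10609 ≈ 14237.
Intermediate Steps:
y(c) = 36*c (y(c) = -9*1*(-4)*c = -(-36)*c = 36*c)
n = 45 (n = 5*9 = 45)
t(f) = 45
(-122 + (y(8) - 12)/(t(9) + 58))² = (-122 + (36*8 - 12)/(45 + 58))² = (-122 + (288 - 12)/103)² = (-122 + 276*(1/103))² = (-122 + 276/103)² = (-12290/103)² = 151044100/10609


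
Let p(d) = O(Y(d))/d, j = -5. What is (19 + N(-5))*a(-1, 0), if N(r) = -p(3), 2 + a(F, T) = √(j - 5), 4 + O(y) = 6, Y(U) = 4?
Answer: -110/3 + 55*I*√10/3 ≈ -36.667 + 57.975*I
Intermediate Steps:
O(y) = 2 (O(y) = -4 + 6 = 2)
a(F, T) = -2 + I*√10 (a(F, T) = -2 + √(-5 - 5) = -2 + √(-10) = -2 + I*√10)
p(d) = 2/d
N(r) = -⅔ (N(r) = -2/3 = -1*⅔ = -⅔)
(19 + N(-5))*a(-1, 0) = (19 - ⅔)*(-2 + I*√10) = 55*(-2 + I*√10)/3 = -110/3 + 55*I*√10/3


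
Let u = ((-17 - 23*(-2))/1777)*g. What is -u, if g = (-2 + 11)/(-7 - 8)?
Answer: 87/8885 ≈ 0.0097918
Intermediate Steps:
g = -⅗ (g = 9/(-15) = 9*(-1/15) = -⅗ ≈ -0.60000)
u = -87/8885 (u = ((-17 - 23*(-2))/1777)*(-⅗) = ((-17 + 46)*(1/1777))*(-⅗) = (29*(1/1777))*(-⅗) = (29/1777)*(-⅗) = -87/8885 ≈ -0.0097918)
-u = -1*(-87/8885) = 87/8885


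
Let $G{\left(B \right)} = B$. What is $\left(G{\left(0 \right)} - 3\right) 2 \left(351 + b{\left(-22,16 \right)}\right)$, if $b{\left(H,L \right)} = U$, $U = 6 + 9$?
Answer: $-2196$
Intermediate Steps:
$U = 15$
$b{\left(H,L \right)} = 15$
$\left(G{\left(0 \right)} - 3\right) 2 \left(351 + b{\left(-22,16 \right)}\right) = \left(0 - 3\right) 2 \left(351 + 15\right) = \left(-3\right) 2 \cdot 366 = \left(-6\right) 366 = -2196$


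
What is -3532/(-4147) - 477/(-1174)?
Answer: 6124687/4868578 ≈ 1.2580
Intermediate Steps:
-3532/(-4147) - 477/(-1174) = -3532*(-1/4147) - 477*(-1/1174) = 3532/4147 + 477/1174 = 6124687/4868578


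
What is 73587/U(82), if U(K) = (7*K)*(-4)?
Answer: -73587/2296 ≈ -32.050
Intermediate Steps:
U(K) = -28*K
73587/U(82) = 73587/((-28*82)) = 73587/(-2296) = 73587*(-1/2296) = -73587/2296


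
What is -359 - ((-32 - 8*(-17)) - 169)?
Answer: -294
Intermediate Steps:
-359 - ((-32 - 8*(-17)) - 169) = -359 - ((-32 + 136) - 169) = -359 - (104 - 169) = -359 - 1*(-65) = -359 + 65 = -294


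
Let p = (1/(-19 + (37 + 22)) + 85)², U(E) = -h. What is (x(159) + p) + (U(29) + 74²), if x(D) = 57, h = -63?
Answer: 20520401/1600 ≈ 12825.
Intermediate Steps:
U(E) = 63 (U(E) = -1*(-63) = 63)
p = 11566801/1600 (p = (1/(-19 + 59) + 85)² = (1/40 + 85)² = (3401/40)² = 11566801/1600 ≈ 7229.3)
(x(159) + p) + (U(29) + 74²) = (57 + 11566801/1600) + (63 + 74²) = 11658001/1600 + (63 + 5476) = 11658001/1600 + 5539 = 20520401/1600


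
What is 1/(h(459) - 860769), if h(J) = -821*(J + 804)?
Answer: -1/1897692 ≈ -5.2696e-7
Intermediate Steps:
h(J) = -660084 - 821*J (h(J) = -821*(804 + J) = -660084 - 821*J)
1/(h(459) - 860769) = 1/((-660084 - 821*459) - 860769) = 1/((-660084 - 376839) - 860769) = 1/(-1036923 - 860769) = 1/(-1897692) = -1/1897692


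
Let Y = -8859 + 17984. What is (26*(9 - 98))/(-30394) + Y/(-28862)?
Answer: -8098407/33739678 ≈ -0.24003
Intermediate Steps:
Y = 9125
(26*(9 - 98))/(-30394) + Y/(-28862) = (26*(9 - 98))/(-30394) + 9125/(-28862) = (26*(-89))*(-1/30394) + 9125*(-1/28862) = -2314*(-1/30394) - 9125/28862 = 89/1169 - 9125/28862 = -8098407/33739678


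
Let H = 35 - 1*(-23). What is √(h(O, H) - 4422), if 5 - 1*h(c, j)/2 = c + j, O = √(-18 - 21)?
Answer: √(-4528 - 2*I*√39) ≈ 0.0928 - 67.291*I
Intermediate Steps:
H = 58 (H = 35 + 23 = 58)
O = I*√39 (O = √(-39) = I*√39 ≈ 6.245*I)
h(c, j) = 10 - 2*c - 2*j (h(c, j) = 10 - 2*(c + j) = 10 + (-2*c - 2*j) = 10 - 2*c - 2*j)
√(h(O, H) - 4422) = √((10 - 2*I*√39 - 2*58) - 4422) = √((10 - 2*I*√39 - 116) - 4422) = √((-106 - 2*I*√39) - 4422) = √(-4528 - 2*I*√39)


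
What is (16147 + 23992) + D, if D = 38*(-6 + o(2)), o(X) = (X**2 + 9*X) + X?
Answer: 40823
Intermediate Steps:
o(X) = X**2 + 10*X
D = 684 (D = 38*(-6 + 2*(10 + 2)) = 38*(-6 + 2*12) = 38*(-6 + 24) = 38*18 = 684)
(16147 + 23992) + D = (16147 + 23992) + 684 = 40139 + 684 = 40823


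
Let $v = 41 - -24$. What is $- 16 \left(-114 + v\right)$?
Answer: $784$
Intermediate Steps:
$v = 65$ ($v = 41 + 24 = 65$)
$- 16 \left(-114 + v\right) = - 16 \left(-114 + 65\right) = \left(-16\right) \left(-49\right) = 784$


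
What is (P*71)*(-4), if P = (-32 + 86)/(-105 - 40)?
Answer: 15336/145 ≈ 105.77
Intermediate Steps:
P = -54/145 (P = 54/(-145) = 54*(-1/145) = -54/145 ≈ -0.37241)
(P*71)*(-4) = -54/145*71*(-4) = -3834/145*(-4) = 15336/145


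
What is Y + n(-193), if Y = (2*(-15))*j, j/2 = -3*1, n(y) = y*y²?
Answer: -7188877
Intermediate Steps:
n(y) = y³
j = -6 (j = 2*(-3*1) = 2*(-3) = -6)
Y = 180 (Y = (2*(-15))*(-6) = -30*(-6) = 180)
Y + n(-193) = 180 + (-193)³ = 180 - 7189057 = -7188877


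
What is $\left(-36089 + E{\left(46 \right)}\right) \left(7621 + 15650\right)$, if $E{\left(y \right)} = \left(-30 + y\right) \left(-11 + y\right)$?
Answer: $-826795359$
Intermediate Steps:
$\left(-36089 + E{\left(46 \right)}\right) \left(7621 + 15650\right) = \left(-36089 + \left(330 + 46^{2} - 1886\right)\right) \left(7621 + 15650\right) = \left(-36089 + \left(330 + 2116 - 1886\right)\right) 23271 = \left(-36089 + 560\right) 23271 = \left(-35529\right) 23271 = -826795359$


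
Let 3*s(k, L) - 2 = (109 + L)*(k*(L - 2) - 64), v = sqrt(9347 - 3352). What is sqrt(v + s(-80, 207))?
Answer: sqrt(-15607866 + 9*sqrt(5995))/3 ≈ 1316.9*I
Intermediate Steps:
v = sqrt(5995) ≈ 77.427
s(k, L) = 2/3 + (-64 + k*(-2 + L))*(109 + L)/3 (s(k, L) = 2/3 + ((109 + L)*(k*(L - 2) - 64))/3 = 2/3 + ((109 + L)*(k*(-2 + L) - 64))/3 = 2/3 + ((109 + L)*(-64 + k*(-2 + L)))/3 = 2/3 + ((-64 + k*(-2 + L))*(109 + L))/3 = 2/3 + (-64 + k*(-2 + L))*(109 + L)/3)
sqrt(v + s(-80, 207)) = sqrt(sqrt(5995) + (-6974/3 - 218/3*(-80) - 64/3*207 + (1/3)*(-80)*207**2 + (107/3)*207*(-80))) = sqrt(sqrt(5995) + (-6974/3 + 17440/3 - 4416 + (1/3)*(-80)*42849 - 590640)) = sqrt(sqrt(5995) + (-6974/3 + 17440/3 - 4416 - 1142640 - 590640)) = sqrt(sqrt(5995) - 5202622/3) = sqrt(-5202622/3 + sqrt(5995))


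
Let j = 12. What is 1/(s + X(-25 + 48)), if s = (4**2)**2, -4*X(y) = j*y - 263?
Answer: 4/1011 ≈ 0.0039565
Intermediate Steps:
X(y) = 263/4 - 3*y (X(y) = -(12*y - 263)/4 = -(-263 + 12*y)/4 = 263/4 - 3*y)
s = 256 (s = 16**2 = 256)
1/(s + X(-25 + 48)) = 1/(256 + (263/4 - 3*(-25 + 48))) = 1/(256 + (263/4 - 3*23)) = 1/(256 + (263/4 - 69)) = 1/(256 - 13/4) = 1/(1011/4) = 4/1011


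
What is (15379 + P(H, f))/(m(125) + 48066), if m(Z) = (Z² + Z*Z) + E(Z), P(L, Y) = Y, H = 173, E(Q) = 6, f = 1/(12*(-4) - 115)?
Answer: 1253388/6464743 ≈ 0.19388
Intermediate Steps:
f = -1/163 (f = 1/(-48 - 115) = 1/(-163) = -1/163 ≈ -0.0061350)
m(Z) = 6 + 2*Z² (m(Z) = (Z² + Z*Z) + 6 = (Z² + Z²) + 6 = 2*Z² + 6 = 6 + 2*Z²)
(15379 + P(H, f))/(m(125) + 48066) = (15379 - 1/163)/((6 + 2*125²) + 48066) = 2506776/(163*((6 + 2*15625) + 48066)) = 2506776/(163*((6 + 31250) + 48066)) = 2506776/(163*(31256 + 48066)) = (2506776/163)/79322 = (2506776/163)*(1/79322) = 1253388/6464743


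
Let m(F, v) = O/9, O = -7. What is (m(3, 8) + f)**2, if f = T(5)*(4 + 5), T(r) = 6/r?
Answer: 203401/2025 ≈ 100.44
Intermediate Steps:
m(F, v) = -7/9
f = 54/5 (f = (6/5)*(4 + 5) = (6*(1/5))*9 = (6/5)*9 = 54/5 ≈ 10.800)
(m(3, 8) + f)**2 = (-7/9 + 54/5)**2 = (451/45)**2 = 203401/2025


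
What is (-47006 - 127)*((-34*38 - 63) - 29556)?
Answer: 1456928163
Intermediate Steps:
(-47006 - 127)*((-34*38 - 63) - 29556) = -47133*((-1292 - 63) - 29556) = -47133*(-1355 - 29556) = -47133*(-30911) = 1456928163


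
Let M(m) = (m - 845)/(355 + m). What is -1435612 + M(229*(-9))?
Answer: -1224575583/853 ≈ -1.4356e+6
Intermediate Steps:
M(m) = (-845 + m)/(355 + m)
-1435612 + M(229*(-9)) = -1435612 + (-845 + 229*(-9))/(355 + 229*(-9)) = -1435612 + (-845 - 2061)/(355 - 2061) = -1435612 - 2906/(-1706) = -1435612 - 1/1706*(-2906) = -1435612 + 1453/853 = -1224575583/853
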